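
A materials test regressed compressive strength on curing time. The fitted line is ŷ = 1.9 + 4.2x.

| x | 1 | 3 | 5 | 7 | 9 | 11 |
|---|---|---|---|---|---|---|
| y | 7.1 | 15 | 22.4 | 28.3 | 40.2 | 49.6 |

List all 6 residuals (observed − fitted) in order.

x=1: ŷ = 1.9 + 4.2·1 = 6.1; r = 7.1 − 6.1 = 1
x=3: ŷ = 1.9 + 4.2·3 = 14.5; r = 15 − 14.5 = 0.5
x=5: ŷ = 1.9 + 4.2·5 = 22.9; r = 22.4 − 22.9 = -0.5
x=7: ŷ = 1.9 + 4.2·7 = 31.3; r = 28.3 − 31.3 = -3
x=9: ŷ = 1.9 + 4.2·9 = 39.7; r = 40.2 − 39.7 = 0.5
x=11: ŷ = 1.9 + 4.2·11 = 48.1; r = 49.6 − 48.1 = 1.5

1, 0.5, -0.5, -3, 0.5, 1.5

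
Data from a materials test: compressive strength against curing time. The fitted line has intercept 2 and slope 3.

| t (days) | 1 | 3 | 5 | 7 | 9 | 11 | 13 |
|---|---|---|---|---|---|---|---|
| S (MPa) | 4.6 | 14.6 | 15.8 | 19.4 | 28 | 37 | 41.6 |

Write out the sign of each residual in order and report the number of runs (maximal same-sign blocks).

t=1: ŷ = 2 + 3·1 = 5; e = 4.6 − 5 = -0.4
t=3: ŷ = 2 + 3·3 = 11; e = 14.6 − 11 = 3.6
t=5: ŷ = 2 + 3·5 = 17; e = 15.8 − 17 = -1.2
t=7: ŷ = 2 + 3·7 = 23; e = 19.4 − 23 = -3.6
t=9: ŷ = 2 + 3·9 = 29; e = 28 − 29 = -1
t=11: ŷ = 2 + 3·11 = 35; e = 37 − 35 = 2
t=13: ŷ = 2 + 3·13 = 41; e = 41.6 − 41 = 0.6
Signs: − + − − − + +
Runs: −×1, +×1, −×3, +×2 → 4

4 runs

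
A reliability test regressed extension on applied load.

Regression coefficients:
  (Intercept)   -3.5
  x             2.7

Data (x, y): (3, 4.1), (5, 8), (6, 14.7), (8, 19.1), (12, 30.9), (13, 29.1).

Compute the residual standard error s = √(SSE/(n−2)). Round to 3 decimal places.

x=3: ŷ = -3.5 + 2.7·3 = 4.6; e = 4.1 − 4.6 = -0.5
x=5: ŷ = -3.5 + 2.7·5 = 10; e = 8 − 10 = -2
x=6: ŷ = -3.5 + 2.7·6 = 12.7; e = 14.7 − 12.7 = 2
x=8: ŷ = -3.5 + 2.7·8 = 18.1; e = 19.1 − 18.1 = 1
x=12: ŷ = -3.5 + 2.7·12 = 28.9; e = 30.9 − 28.9 = 2
x=13: ŷ = -3.5 + 2.7·13 = 31.6; e = 29.1 − 31.6 = -2.5
SSE = 0.25 + 4 + 4 + 1 + 4 + 6.25 = 19.5
s = √(19.5/4) = √4.875 ≈ 2.208

s = 2.208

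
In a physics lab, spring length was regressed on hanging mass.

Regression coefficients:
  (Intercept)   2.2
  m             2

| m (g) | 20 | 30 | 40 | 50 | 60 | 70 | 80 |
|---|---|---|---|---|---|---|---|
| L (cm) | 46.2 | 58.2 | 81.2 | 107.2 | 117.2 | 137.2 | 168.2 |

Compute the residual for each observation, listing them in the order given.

m=20: L̂ = 2.2 + 2·20 = 42.2; r = 46.2 − 42.2 = 4
m=30: L̂ = 2.2 + 2·30 = 62.2; r = 58.2 − 62.2 = -4
m=40: L̂ = 2.2 + 2·40 = 82.2; r = 81.2 − 82.2 = -1
m=50: L̂ = 2.2 + 2·50 = 102.2; r = 107.2 − 102.2 = 5
m=60: L̂ = 2.2 + 2·60 = 122.2; r = 117.2 − 122.2 = -5
m=70: L̂ = 2.2 + 2·70 = 142.2; r = 137.2 − 142.2 = -5
m=80: L̂ = 2.2 + 2·80 = 162.2; r = 168.2 − 162.2 = 6

4, -4, -1, 5, -5, -5, 6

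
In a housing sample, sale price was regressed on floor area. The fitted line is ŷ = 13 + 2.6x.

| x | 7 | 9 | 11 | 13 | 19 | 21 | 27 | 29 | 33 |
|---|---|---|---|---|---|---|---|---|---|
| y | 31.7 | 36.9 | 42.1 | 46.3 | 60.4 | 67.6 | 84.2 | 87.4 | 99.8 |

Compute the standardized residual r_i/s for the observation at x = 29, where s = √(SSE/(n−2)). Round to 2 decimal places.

-0.94

x=7: ŷ = 13 + 2.6·7 = 31.2; r = 31.7 − 31.2 = 0.5
x=9: ŷ = 13 + 2.6·9 = 36.4; r = 36.9 − 36.4 = 0.5
x=11: ŷ = 13 + 2.6·11 = 41.6; r = 42.1 − 41.6 = 0.5
x=13: ŷ = 13 + 2.6·13 = 46.8; r = 46.3 − 46.8 = -0.5
x=19: ŷ = 13 + 2.6·19 = 62.4; r = 60.4 − 62.4 = -2
x=21: ŷ = 13 + 2.6·21 = 67.6; r = 67.6 − 67.6 = 0
x=27: ŷ = 13 + 2.6·27 = 83.2; r = 84.2 − 83.2 = 1
x=29: ŷ = 13 + 2.6·29 = 88.4; r = 87.4 − 88.4 = -1
x=33: ŷ = 13 + 2.6·33 = 98.8; r = 99.8 − 98.8 = 1
SSE = 0.25 + 0.25 + 0.25 + 0.25 + 4 + 0 + 1 + 1 + 1 = 8
s = √(8/7) = 1.06904
r/s = -1 / 1.06904 = -0.94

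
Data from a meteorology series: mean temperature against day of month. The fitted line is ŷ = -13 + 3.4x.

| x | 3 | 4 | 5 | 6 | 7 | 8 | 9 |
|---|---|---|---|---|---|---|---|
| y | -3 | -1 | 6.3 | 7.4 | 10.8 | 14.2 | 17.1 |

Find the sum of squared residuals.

x=3: ŷ = -13 + 3.4·3 = -2.8; r = -3 − (-2.8) = -0.2
x=4: ŷ = -13 + 3.4·4 = 0.6; r = -1 − 0.6 = -1.6
x=5: ŷ = -13 + 3.4·5 = 4; r = 6.3 − 4 = 2.3
x=6: ŷ = -13 + 3.4·6 = 7.4; r = 7.4 − 7.4 = 0
x=7: ŷ = -13 + 3.4·7 = 10.8; r = 10.8 − 10.8 = 0
x=8: ŷ = -13 + 3.4·8 = 14.2; r = 14.2 − 14.2 = 0
x=9: ŷ = -13 + 3.4·9 = 17.6; r = 17.1 − 17.6 = -0.5
SSE = 0.04 + 2.56 + 5.29 + 0 + 0 + 0 + 0.25 = 8.14

SSE = 8.14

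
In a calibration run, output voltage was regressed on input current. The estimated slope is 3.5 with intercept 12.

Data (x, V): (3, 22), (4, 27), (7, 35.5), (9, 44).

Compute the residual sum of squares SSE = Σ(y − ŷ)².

SSE = 2.5

x=3: V̂ = 12 + 3.5·3 = 22.5; r = 22 − 22.5 = -0.5
x=4: V̂ = 12 + 3.5·4 = 26; r = 27 − 26 = 1
x=7: V̂ = 12 + 3.5·7 = 36.5; r = 35.5 − 36.5 = -1
x=9: V̂ = 12 + 3.5·9 = 43.5; r = 44 − 43.5 = 0.5
SSE = 0.25 + 1 + 1 + 0.25 = 2.5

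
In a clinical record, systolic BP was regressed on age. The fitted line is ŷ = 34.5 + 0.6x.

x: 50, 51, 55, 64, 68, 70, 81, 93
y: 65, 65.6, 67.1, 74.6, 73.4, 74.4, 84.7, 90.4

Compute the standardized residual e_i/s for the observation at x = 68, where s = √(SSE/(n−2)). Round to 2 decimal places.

x=50: ŷ = 34.5 + 0.6·50 = 64.5; e = 65 − 64.5 = 0.5
x=51: ŷ = 34.5 + 0.6·51 = 65.1; e = 65.6 − 65.1 = 0.5
x=55: ŷ = 34.5 + 0.6·55 = 67.5; e = 67.1 − 67.5 = -0.4
x=64: ŷ = 34.5 + 0.6·64 = 72.9; e = 74.6 − 72.9 = 1.7
x=68: ŷ = 34.5 + 0.6·68 = 75.3; e = 73.4 − 75.3 = -1.9
x=70: ŷ = 34.5 + 0.6·70 = 76.5; e = 74.4 − 76.5 = -2.1
x=81: ŷ = 34.5 + 0.6·81 = 83.1; e = 84.7 − 83.1 = 1.6
x=93: ŷ = 34.5 + 0.6·93 = 90.3; e = 90.4 − 90.3 = 0.1
SSE = 0.25 + 0.25 + 0.16 + 2.89 + 3.61 + 4.41 + 2.56 + 0.01 = 14.14
s = √(14.14/6) = 1.53514
e/s = -1.9 / 1.53514 = -1.24

-1.24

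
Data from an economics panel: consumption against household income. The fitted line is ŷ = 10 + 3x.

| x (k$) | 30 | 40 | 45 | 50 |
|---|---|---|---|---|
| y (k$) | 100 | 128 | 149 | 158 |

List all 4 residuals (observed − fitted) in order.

0, -2, 4, -2

x=30: ŷ = 10 + 3·30 = 100; r = 100 − 100 = 0
x=40: ŷ = 10 + 3·40 = 130; r = 128 − 130 = -2
x=45: ŷ = 10 + 3·45 = 145; r = 149 − 145 = 4
x=50: ŷ = 10 + 3·50 = 160; r = 158 − 160 = -2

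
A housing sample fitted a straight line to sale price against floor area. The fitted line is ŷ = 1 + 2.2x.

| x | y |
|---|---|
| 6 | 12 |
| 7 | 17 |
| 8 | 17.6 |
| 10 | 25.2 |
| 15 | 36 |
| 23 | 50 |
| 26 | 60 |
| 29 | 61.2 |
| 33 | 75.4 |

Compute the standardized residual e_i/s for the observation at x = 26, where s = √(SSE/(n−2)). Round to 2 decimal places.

x=6: ŷ = 1 + 2.2·6 = 14.2; e = 12 − 14.2 = -2.2
x=7: ŷ = 1 + 2.2·7 = 16.4; e = 17 − 16.4 = 0.6
x=8: ŷ = 1 + 2.2·8 = 18.6; e = 17.6 − 18.6 = -1
x=10: ŷ = 1 + 2.2·10 = 23; e = 25.2 − 23 = 2.2
x=15: ŷ = 1 + 2.2·15 = 34; e = 36 − 34 = 2
x=23: ŷ = 1 + 2.2·23 = 51.6; e = 50 − 51.6 = -1.6
x=26: ŷ = 1 + 2.2·26 = 58.2; e = 60 − 58.2 = 1.8
x=29: ŷ = 1 + 2.2·29 = 64.8; e = 61.2 − 64.8 = -3.6
x=33: ŷ = 1 + 2.2·33 = 73.6; e = 75.4 − 73.6 = 1.8
SSE = 4.84 + 0.36 + 1 + 4.84 + 4 + 2.56 + 3.24 + 12.96 + 3.24 = 37.04
s = √(37.04/7) = 2.30031
e/s = 1.8 / 2.30031 = 0.78

0.78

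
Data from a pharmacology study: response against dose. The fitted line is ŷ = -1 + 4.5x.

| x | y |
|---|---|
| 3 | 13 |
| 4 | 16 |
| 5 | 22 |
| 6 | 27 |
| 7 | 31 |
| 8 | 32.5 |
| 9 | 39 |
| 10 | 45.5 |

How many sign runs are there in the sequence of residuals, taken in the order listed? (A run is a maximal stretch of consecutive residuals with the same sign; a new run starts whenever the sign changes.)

5 runs

x=3: ŷ = -1 + 4.5·3 = 12.5; e = 13 − 12.5 = 0.5
x=4: ŷ = -1 + 4.5·4 = 17; e = 16 − 17 = -1
x=5: ŷ = -1 + 4.5·5 = 21.5; e = 22 − 21.5 = 0.5
x=6: ŷ = -1 + 4.5·6 = 26; e = 27 − 26 = 1
x=7: ŷ = -1 + 4.5·7 = 30.5; e = 31 − 30.5 = 0.5
x=8: ŷ = -1 + 4.5·8 = 35; e = 32.5 − 35 = -2.5
x=9: ŷ = -1 + 4.5·9 = 39.5; e = 39 − 39.5 = -0.5
x=10: ŷ = -1 + 4.5·10 = 44; e = 45.5 − 44 = 1.5
Signs: + − + + + − − +
Runs: +×1, −×1, +×3, −×2, +×1 → 5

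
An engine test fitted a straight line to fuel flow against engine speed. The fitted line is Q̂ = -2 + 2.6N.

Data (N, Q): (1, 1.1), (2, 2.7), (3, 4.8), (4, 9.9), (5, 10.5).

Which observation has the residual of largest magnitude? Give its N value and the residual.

N = 4, r = 1.5

N=1: Q̂ = -2 + 2.6·1 = 0.6; r = 1.1 − 0.6 = 0.5
N=2: Q̂ = -2 + 2.6·2 = 3.2; r = 2.7 − 3.2 = -0.5
N=3: Q̂ = -2 + 2.6·3 = 5.8; r = 4.8 − 5.8 = -1
N=4: Q̂ = -2 + 2.6·4 = 8.4; r = 9.9 − 8.4 = 1.5
N=5: Q̂ = -2 + 2.6·5 = 11; r = 10.5 − 11 = -0.5
Largest |r| is 1.5 at N = 4, residual 1.5.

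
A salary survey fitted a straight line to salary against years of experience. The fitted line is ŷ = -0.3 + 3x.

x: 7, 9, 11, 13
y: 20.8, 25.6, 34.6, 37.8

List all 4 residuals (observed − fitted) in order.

0.1, -1.1, 1.9, -0.9

x=7: ŷ = -0.3 + 3·7 = 20.7; r = 20.8 − 20.7 = 0.1
x=9: ŷ = -0.3 + 3·9 = 26.7; r = 25.6 − 26.7 = -1.1
x=11: ŷ = -0.3 + 3·11 = 32.7; r = 34.6 − 32.7 = 1.9
x=13: ŷ = -0.3 + 3·13 = 38.7; r = 37.8 − 38.7 = -0.9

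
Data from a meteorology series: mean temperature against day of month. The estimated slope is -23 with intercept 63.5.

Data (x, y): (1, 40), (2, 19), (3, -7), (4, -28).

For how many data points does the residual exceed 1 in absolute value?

2

x=1: ŷ = 63.5 − 23·1 = 40.5; e = 40 − 40.5 = -0.5
x=2: ŷ = 63.5 − 23·2 = 17.5; e = 19 − 17.5 = 1.5
x=3: ŷ = 63.5 − 23·3 = -5.5; e = -7 − (-5.5) = -1.5
x=4: ŷ = 63.5 − 23·4 = -28.5; e = -28 − (-28.5) = 0.5
|e| > 1: x=2 (|e|=1.5), x=3 (|e|=1.5) → 2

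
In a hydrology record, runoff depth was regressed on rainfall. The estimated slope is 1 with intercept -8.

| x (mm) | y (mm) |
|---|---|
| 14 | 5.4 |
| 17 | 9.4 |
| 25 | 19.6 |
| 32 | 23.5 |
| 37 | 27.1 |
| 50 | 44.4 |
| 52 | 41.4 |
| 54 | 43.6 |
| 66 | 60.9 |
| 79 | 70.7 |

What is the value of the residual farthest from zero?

x=14: ŷ = -8 + 14 = 6; e = 5.4 − 6 = -0.6
x=17: ŷ = -8 + 17 = 9; e = 9.4 − 9 = 0.4
x=25: ŷ = -8 + 25 = 17; e = 19.6 − 17 = 2.6
x=32: ŷ = -8 + 32 = 24; e = 23.5 − 24 = -0.5
x=37: ŷ = -8 + 37 = 29; e = 27.1 − 29 = -1.9
x=50: ŷ = -8 + 50 = 42; e = 44.4 − 42 = 2.4
x=52: ŷ = -8 + 52 = 44; e = 41.4 − 44 = -2.6
x=54: ŷ = -8 + 54 = 46; e = 43.6 − 46 = -2.4
x=66: ŷ = -8 + 66 = 58; e = 60.9 − 58 = 2.9
x=79: ŷ = -8 + 79 = 71; e = 70.7 − 71 = -0.3
Largest |e| is 2.9 at x = 66, residual 2.9.

e = 2.9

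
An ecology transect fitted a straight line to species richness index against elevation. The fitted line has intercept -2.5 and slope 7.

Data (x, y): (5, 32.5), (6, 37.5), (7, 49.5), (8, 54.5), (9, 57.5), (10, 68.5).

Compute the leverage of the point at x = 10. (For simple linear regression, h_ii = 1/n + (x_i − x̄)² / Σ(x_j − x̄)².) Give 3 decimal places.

h = 0.524

x̄ = (5 + 6 + 7 + 8 + 9 + 10)/6 = 7.5
Σ(x − x̄)² = 6.25 + 2.25 + 0.25 + 0.25 + 2.25 + 6.25 = 17.5
h = 1/6 + (2.5)²/17.5 = 0.166667 + 0.357143 = 0.524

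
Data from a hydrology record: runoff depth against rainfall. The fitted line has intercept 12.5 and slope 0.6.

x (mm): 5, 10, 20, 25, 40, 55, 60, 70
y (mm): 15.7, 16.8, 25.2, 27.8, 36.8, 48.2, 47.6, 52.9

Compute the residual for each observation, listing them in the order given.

0.2, -1.7, 0.7, 0.3, 0.3, 2.7, -0.9, -1.6

x=5: ŷ = 12.5 + 0.6·5 = 15.5; e = 15.7 − 15.5 = 0.2
x=10: ŷ = 12.5 + 0.6·10 = 18.5; e = 16.8 − 18.5 = -1.7
x=20: ŷ = 12.5 + 0.6·20 = 24.5; e = 25.2 − 24.5 = 0.7
x=25: ŷ = 12.5 + 0.6·25 = 27.5; e = 27.8 − 27.5 = 0.3
x=40: ŷ = 12.5 + 0.6·40 = 36.5; e = 36.8 − 36.5 = 0.3
x=55: ŷ = 12.5 + 0.6·55 = 45.5; e = 48.2 − 45.5 = 2.7
x=60: ŷ = 12.5 + 0.6·60 = 48.5; e = 47.6 − 48.5 = -0.9
x=70: ŷ = 12.5 + 0.6·70 = 54.5; e = 52.9 − 54.5 = -1.6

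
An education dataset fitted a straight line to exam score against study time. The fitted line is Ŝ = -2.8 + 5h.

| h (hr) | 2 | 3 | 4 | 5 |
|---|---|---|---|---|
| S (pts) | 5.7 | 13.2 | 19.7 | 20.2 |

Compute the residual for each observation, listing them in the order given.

-1.5, 1, 2.5, -2

h=2: Ŝ = -2.8 + 5·2 = 7.2; r = 5.7 − 7.2 = -1.5
h=3: Ŝ = -2.8 + 5·3 = 12.2; r = 13.2 − 12.2 = 1
h=4: Ŝ = -2.8 + 5·4 = 17.2; r = 19.7 − 17.2 = 2.5
h=5: Ŝ = -2.8 + 5·5 = 22.2; r = 20.2 − 22.2 = -2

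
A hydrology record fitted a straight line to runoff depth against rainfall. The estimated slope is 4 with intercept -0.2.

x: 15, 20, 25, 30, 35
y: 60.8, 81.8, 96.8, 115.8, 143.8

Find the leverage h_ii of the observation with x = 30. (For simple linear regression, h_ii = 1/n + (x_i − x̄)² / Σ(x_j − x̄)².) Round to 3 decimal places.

h = 0.300

x̄ = (15 + 20 + 25 + 30 + 35)/5 = 25
Σ(x − x̄)² = 100 + 25 + 0 + 25 + 100 = 250
h = 1/5 + (5)²/250 = 0.2 + 0.1 = 0.300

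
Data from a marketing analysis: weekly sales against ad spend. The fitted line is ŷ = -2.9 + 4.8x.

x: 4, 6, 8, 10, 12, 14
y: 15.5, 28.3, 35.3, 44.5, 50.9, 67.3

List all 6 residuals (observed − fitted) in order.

-0.8, 2.4, -0.2, -0.6, -3.8, 3

x=4: ŷ = -2.9 + 4.8·4 = 16.3; r = 15.5 − 16.3 = -0.8
x=6: ŷ = -2.9 + 4.8·6 = 25.9; r = 28.3 − 25.9 = 2.4
x=8: ŷ = -2.9 + 4.8·8 = 35.5; r = 35.3 − 35.5 = -0.2
x=10: ŷ = -2.9 + 4.8·10 = 45.1; r = 44.5 − 45.1 = -0.6
x=12: ŷ = -2.9 + 4.8·12 = 54.7; r = 50.9 − 54.7 = -3.8
x=14: ŷ = -2.9 + 4.8·14 = 64.3; r = 67.3 − 64.3 = 3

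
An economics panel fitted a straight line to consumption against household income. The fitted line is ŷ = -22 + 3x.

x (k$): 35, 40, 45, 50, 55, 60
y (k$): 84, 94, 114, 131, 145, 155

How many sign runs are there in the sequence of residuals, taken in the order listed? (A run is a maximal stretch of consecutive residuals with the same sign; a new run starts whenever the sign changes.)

4 runs

x=35: ŷ = -22 + 3·35 = 83; e = 84 − 83 = 1
x=40: ŷ = -22 + 3·40 = 98; e = 94 − 98 = -4
x=45: ŷ = -22 + 3·45 = 113; e = 114 − 113 = 1
x=50: ŷ = -22 + 3·50 = 128; e = 131 − 128 = 3
x=55: ŷ = -22 + 3·55 = 143; e = 145 − 143 = 2
x=60: ŷ = -22 + 3·60 = 158; e = 155 − 158 = -3
Signs: + − + + + −
Runs: +×1, −×1, +×3, −×1 → 4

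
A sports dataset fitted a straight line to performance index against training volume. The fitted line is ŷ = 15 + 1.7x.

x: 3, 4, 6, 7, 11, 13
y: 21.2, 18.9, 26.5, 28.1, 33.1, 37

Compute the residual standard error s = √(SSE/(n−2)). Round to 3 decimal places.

s = 1.811

x=3: ŷ = 15 + 1.7·3 = 20.1; r = 21.2 − 20.1 = 1.1
x=4: ŷ = 15 + 1.7·4 = 21.8; r = 18.9 − 21.8 = -2.9
x=6: ŷ = 15 + 1.7·6 = 25.2; r = 26.5 − 25.2 = 1.3
x=7: ŷ = 15 + 1.7·7 = 26.9; r = 28.1 − 26.9 = 1.2
x=11: ŷ = 15 + 1.7·11 = 33.7; r = 33.1 − 33.7 = -0.6
x=13: ŷ = 15 + 1.7·13 = 37.1; r = 37 − 37.1 = -0.1
SSE = 1.21 + 8.41 + 1.69 + 1.44 + 0.36 + 0.01 = 13.12
s = √(13.12/4) = √3.28 ≈ 1.811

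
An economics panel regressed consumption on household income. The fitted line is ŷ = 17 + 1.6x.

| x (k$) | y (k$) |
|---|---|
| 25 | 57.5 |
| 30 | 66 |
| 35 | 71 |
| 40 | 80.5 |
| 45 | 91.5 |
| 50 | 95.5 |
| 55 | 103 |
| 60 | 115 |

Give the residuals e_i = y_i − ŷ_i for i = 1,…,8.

x=25: ŷ = 17 + 1.6·25 = 57; e = 57.5 − 57 = 0.5
x=30: ŷ = 17 + 1.6·30 = 65; e = 66 − 65 = 1
x=35: ŷ = 17 + 1.6·35 = 73; e = 71 − 73 = -2
x=40: ŷ = 17 + 1.6·40 = 81; e = 80.5 − 81 = -0.5
x=45: ŷ = 17 + 1.6·45 = 89; e = 91.5 − 89 = 2.5
x=50: ŷ = 17 + 1.6·50 = 97; e = 95.5 − 97 = -1.5
x=55: ŷ = 17 + 1.6·55 = 105; e = 103 − 105 = -2
x=60: ŷ = 17 + 1.6·60 = 113; e = 115 − 113 = 2

0.5, 1, -2, -0.5, 2.5, -1.5, -2, 2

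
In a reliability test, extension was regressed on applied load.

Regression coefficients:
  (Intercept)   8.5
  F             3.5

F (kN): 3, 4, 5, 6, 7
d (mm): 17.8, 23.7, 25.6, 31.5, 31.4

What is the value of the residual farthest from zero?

r = 2

F=3: ŷ = 8.5 + 3.5·3 = 19; r = 17.8 − 19 = -1.2
F=4: ŷ = 8.5 + 3.5·4 = 22.5; r = 23.7 − 22.5 = 1.2
F=5: ŷ = 8.5 + 3.5·5 = 26; r = 25.6 − 26 = -0.4
F=6: ŷ = 8.5 + 3.5·6 = 29.5; r = 31.5 − 29.5 = 2
F=7: ŷ = 8.5 + 3.5·7 = 33; r = 31.4 − 33 = -1.6
Largest |r| is 2 at F = 6, residual 2.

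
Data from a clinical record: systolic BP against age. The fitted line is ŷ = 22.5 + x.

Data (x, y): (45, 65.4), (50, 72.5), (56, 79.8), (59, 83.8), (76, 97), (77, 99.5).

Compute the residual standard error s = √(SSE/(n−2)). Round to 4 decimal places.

s = 1.8466

x=45: ŷ = 22.5 + 45 = 67.5; r = 65.4 − 67.5 = -2.1
x=50: ŷ = 22.5 + 50 = 72.5; r = 72.5 − 72.5 = 0
x=56: ŷ = 22.5 + 56 = 78.5; r = 79.8 − 78.5 = 1.3
x=59: ŷ = 22.5 + 59 = 81.5; r = 83.8 − 81.5 = 2.3
x=76: ŷ = 22.5 + 76 = 98.5; r = 97 − 98.5 = -1.5
x=77: ŷ = 22.5 + 77 = 99.5; r = 99.5 − 99.5 = 0
SSE = 4.41 + 0 + 1.69 + 5.29 + 2.25 + 0 = 13.64
s = √(13.64/4) = √3.41 ≈ 1.8466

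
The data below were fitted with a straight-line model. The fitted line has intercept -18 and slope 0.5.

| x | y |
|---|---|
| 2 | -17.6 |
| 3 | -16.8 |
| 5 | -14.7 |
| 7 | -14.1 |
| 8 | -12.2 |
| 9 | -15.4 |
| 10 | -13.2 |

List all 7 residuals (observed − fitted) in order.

x=2: ŷ = -18 + 0.5·2 = -17; e = -17.6 − (-17) = -0.6
x=3: ŷ = -18 + 0.5·3 = -16.5; e = -16.8 − (-16.5) = -0.3
x=5: ŷ = -18 + 0.5·5 = -15.5; e = -14.7 − (-15.5) = 0.8
x=7: ŷ = -18 + 0.5·7 = -14.5; e = -14.1 − (-14.5) = 0.4
x=8: ŷ = -18 + 0.5·8 = -14; e = -12.2 − (-14) = 1.8
x=9: ŷ = -18 + 0.5·9 = -13.5; e = -15.4 − (-13.5) = -1.9
x=10: ŷ = -18 + 0.5·10 = -13; e = -13.2 − (-13) = -0.2

-0.6, -0.3, 0.8, 0.4, 1.8, -1.9, -0.2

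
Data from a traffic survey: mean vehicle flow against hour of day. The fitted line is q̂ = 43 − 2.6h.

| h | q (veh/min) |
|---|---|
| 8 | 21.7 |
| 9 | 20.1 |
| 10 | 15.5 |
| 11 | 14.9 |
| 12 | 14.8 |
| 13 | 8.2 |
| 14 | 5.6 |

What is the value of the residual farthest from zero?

e = 3

h=8: q̂ = 43 − 2.6·8 = 22.2; e = 21.7 − 22.2 = -0.5
h=9: q̂ = 43 − 2.6·9 = 19.6; e = 20.1 − 19.6 = 0.5
h=10: q̂ = 43 − 2.6·10 = 17; e = 15.5 − 17 = -1.5
h=11: q̂ = 43 − 2.6·11 = 14.4; e = 14.9 − 14.4 = 0.5
h=12: q̂ = 43 − 2.6·12 = 11.8; e = 14.8 − 11.8 = 3
h=13: q̂ = 43 − 2.6·13 = 9.2; e = 8.2 − 9.2 = -1
h=14: q̂ = 43 − 2.6·14 = 6.6; e = 5.6 − 6.6 = -1
Largest |e| is 3 at h = 12, residual 3.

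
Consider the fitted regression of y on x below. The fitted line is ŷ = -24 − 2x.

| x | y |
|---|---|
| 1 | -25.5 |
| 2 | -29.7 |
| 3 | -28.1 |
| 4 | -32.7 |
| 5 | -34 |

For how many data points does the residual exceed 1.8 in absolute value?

x=1: ŷ = -24 − 2·1 = -26; r = -25.5 − (-26) = 0.5
x=2: ŷ = -24 − 2·2 = -28; r = -29.7 − (-28) = -1.7
x=3: ŷ = -24 − 2·3 = -30; r = -28.1 − (-30) = 1.9
x=4: ŷ = -24 − 2·4 = -32; r = -32.7 − (-32) = -0.7
x=5: ŷ = -24 − 2·5 = -34; r = -34 − (-34) = 0
|r| > 1.8: x=3 (|r|=1.9) → 1

1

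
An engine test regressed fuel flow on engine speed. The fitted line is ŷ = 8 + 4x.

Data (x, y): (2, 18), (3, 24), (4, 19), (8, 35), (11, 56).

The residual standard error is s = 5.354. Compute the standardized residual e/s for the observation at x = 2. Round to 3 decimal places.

0.374

ŷ = 8 + 4·2 = 16
e = 18 − 16 = 2
e/s = 2 / 5.354 = 0.374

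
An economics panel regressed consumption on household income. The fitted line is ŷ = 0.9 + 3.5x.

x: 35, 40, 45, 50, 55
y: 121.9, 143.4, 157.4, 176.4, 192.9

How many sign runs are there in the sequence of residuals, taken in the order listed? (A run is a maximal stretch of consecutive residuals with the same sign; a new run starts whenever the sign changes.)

5 runs

x=35: ŷ = 0.9 + 3.5·35 = 123.4; e = 121.9 − 123.4 = -1.5
x=40: ŷ = 0.9 + 3.5·40 = 140.9; e = 143.4 − 140.9 = 2.5
x=45: ŷ = 0.9 + 3.5·45 = 158.4; e = 157.4 − 158.4 = -1
x=50: ŷ = 0.9 + 3.5·50 = 175.9; e = 176.4 − 175.9 = 0.5
x=55: ŷ = 0.9 + 3.5·55 = 193.4; e = 192.9 − 193.4 = -0.5
Signs: − + − + −
Runs: −×1, +×1, −×1, +×1, −×1 → 5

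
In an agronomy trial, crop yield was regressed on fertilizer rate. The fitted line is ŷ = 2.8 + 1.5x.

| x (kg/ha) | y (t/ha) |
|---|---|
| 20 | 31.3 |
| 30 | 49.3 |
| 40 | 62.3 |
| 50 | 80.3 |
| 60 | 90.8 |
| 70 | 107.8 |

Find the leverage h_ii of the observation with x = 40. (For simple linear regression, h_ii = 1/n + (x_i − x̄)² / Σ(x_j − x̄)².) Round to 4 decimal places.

x̄ = (20 + 30 + 40 + 50 + 60 + 70)/6 = 45
Σ(x − x̄)² = 625 + 225 + 25 + 25 + 225 + 625 = 1750
h = 1/6 + (-5)²/1750 = 0.166667 + 0.0142857 = 0.1810

h = 0.1810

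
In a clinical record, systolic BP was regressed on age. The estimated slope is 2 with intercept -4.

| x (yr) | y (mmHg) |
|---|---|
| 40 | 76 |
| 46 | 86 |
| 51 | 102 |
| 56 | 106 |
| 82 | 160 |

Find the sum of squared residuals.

SSE = 24

x=40: ŷ = -4 + 2·40 = 76; r = 76 − 76 = 0
x=46: ŷ = -4 + 2·46 = 88; r = 86 − 88 = -2
x=51: ŷ = -4 + 2·51 = 98; r = 102 − 98 = 4
x=56: ŷ = -4 + 2·56 = 108; r = 106 − 108 = -2
x=82: ŷ = -4 + 2·82 = 160; r = 160 − 160 = 0
SSE = 0 + 4 + 16 + 4 + 0 = 24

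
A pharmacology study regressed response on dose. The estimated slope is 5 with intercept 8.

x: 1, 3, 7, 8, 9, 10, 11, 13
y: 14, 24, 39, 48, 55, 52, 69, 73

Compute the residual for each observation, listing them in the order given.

1, 1, -4, 0, 2, -6, 6, 0

x=1: ŷ = 8 + 5·1 = 13; r = 14 − 13 = 1
x=3: ŷ = 8 + 5·3 = 23; r = 24 − 23 = 1
x=7: ŷ = 8 + 5·7 = 43; r = 39 − 43 = -4
x=8: ŷ = 8 + 5·8 = 48; r = 48 − 48 = 0
x=9: ŷ = 8 + 5·9 = 53; r = 55 − 53 = 2
x=10: ŷ = 8 + 5·10 = 58; r = 52 − 58 = -6
x=11: ŷ = 8 + 5·11 = 63; r = 69 − 63 = 6
x=13: ŷ = 8 + 5·13 = 73; r = 73 − 73 = 0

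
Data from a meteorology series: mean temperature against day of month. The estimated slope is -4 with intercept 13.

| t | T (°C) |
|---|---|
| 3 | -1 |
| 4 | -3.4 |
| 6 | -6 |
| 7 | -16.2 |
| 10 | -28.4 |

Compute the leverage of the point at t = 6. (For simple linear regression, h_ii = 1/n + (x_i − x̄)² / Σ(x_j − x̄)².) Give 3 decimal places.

t̄ = (3 + 4 + 6 + 7 + 10)/5 = 6
Σ(t − t̄)² = 9 + 4 + 0 + 1 + 16 = 30
h = 1/5 + (0)²/30 = 0.2 + 0 = 0.200

h = 0.200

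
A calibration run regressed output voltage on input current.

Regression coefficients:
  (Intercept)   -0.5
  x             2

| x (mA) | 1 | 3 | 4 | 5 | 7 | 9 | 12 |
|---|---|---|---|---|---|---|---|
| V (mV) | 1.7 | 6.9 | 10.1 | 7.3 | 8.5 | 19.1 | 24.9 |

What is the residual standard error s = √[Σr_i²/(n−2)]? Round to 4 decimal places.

s = 2.9367

x=1: ŷ = -0.5 + 2·1 = 1.5; r = 1.7 − 1.5 = 0.2
x=3: ŷ = -0.5 + 2·3 = 5.5; r = 6.9 − 5.5 = 1.4
x=4: ŷ = -0.5 + 2·4 = 7.5; r = 10.1 − 7.5 = 2.6
x=5: ŷ = -0.5 + 2·5 = 9.5; r = 7.3 − 9.5 = -2.2
x=7: ŷ = -0.5 + 2·7 = 13.5; r = 8.5 − 13.5 = -5
x=9: ŷ = -0.5 + 2·9 = 17.5; r = 19.1 − 17.5 = 1.6
x=12: ŷ = -0.5 + 2·12 = 23.5; r = 24.9 − 23.5 = 1.4
SSE = 0.04 + 1.96 + 6.76 + 4.84 + 25 + 2.56 + 1.96 = 43.12
s = √(43.12/5) = √8.624 ≈ 2.9367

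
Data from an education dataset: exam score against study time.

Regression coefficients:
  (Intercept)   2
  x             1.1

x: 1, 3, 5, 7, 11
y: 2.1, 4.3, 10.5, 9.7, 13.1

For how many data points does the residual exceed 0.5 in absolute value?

x=1: ŷ = 2 + 1.1·1 = 3.1; e = 2.1 − 3.1 = -1
x=3: ŷ = 2 + 1.1·3 = 5.3; e = 4.3 − 5.3 = -1
x=5: ŷ = 2 + 1.1·5 = 7.5; e = 10.5 − 7.5 = 3
x=7: ŷ = 2 + 1.1·7 = 9.7; e = 9.7 − 9.7 = 0
x=11: ŷ = 2 + 1.1·11 = 14.1; e = 13.1 − 14.1 = -1
|e| > 0.5: x=1 (|e|=1), x=3 (|e|=1), x=5 (|e|=3), x=11 (|e|=1) → 4

4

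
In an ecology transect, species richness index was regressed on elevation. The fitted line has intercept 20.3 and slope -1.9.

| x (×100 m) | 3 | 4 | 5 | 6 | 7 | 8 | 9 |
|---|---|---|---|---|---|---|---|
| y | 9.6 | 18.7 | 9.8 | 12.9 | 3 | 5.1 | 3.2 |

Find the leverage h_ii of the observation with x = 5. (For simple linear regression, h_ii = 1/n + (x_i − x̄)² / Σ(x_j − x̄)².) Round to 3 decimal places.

h = 0.179

x̄ = (3 + 4 + 5 + 6 + 7 + 8 + 9)/7 = 6
Σ(x − x̄)² = 9 + 4 + 1 + 0 + 1 + 4 + 9 = 28
h = 1/7 + (-1)²/28 = 0.142857 + 0.0357143 = 0.179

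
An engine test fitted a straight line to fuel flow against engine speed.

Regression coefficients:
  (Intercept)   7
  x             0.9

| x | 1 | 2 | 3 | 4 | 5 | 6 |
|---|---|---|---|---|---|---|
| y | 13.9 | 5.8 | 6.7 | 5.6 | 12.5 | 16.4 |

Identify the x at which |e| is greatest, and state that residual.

x = 1, e = 6

x=1: ŷ = 7 + 0.9·1 = 7.9; e = 13.9 − 7.9 = 6
x=2: ŷ = 7 + 0.9·2 = 8.8; e = 5.8 − 8.8 = -3
x=3: ŷ = 7 + 0.9·3 = 9.7; e = 6.7 − 9.7 = -3
x=4: ŷ = 7 + 0.9·4 = 10.6; e = 5.6 − 10.6 = -5
x=5: ŷ = 7 + 0.9·5 = 11.5; e = 12.5 − 11.5 = 1
x=6: ŷ = 7 + 0.9·6 = 12.4; e = 16.4 − 12.4 = 4
Largest |e| is 6 at x = 1, residual 6.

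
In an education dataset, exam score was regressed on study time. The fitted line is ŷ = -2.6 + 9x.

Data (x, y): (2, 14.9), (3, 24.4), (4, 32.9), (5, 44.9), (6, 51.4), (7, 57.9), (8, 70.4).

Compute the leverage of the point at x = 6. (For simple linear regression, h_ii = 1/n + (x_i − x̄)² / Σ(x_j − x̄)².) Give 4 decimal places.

h = 0.1786

x̄ = (2 + 3 + 4 + 5 + 6 + 7 + 8)/7 = 5
Σ(x − x̄)² = 9 + 4 + 1 + 0 + 1 + 4 + 9 = 28
h = 1/7 + (1)²/28 = 0.142857 + 0.0357143 = 0.1786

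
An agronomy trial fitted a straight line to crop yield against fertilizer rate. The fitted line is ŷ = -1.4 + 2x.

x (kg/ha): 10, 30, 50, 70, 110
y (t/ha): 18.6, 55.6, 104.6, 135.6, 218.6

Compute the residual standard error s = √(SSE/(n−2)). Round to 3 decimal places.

x=10: ŷ = -1.4 + 2·10 = 18.6; r = 18.6 − 18.6 = 0
x=30: ŷ = -1.4 + 2·30 = 58.6; r = 55.6 − 58.6 = -3
x=50: ŷ = -1.4 + 2·50 = 98.6; r = 104.6 − 98.6 = 6
x=70: ŷ = -1.4 + 2·70 = 138.6; r = 135.6 − 138.6 = -3
x=110: ŷ = -1.4 + 2·110 = 218.6; r = 218.6 − 218.6 = 0
SSE = 0 + 9 + 36 + 9 + 0 = 54
s = √(54/3) = √18 ≈ 4.243

s = 4.243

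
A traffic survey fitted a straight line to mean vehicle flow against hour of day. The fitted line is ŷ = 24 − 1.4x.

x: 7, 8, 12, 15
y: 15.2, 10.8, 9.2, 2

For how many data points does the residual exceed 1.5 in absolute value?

x=7: ŷ = 24 − 1.4·7 = 14.2; r = 15.2 − 14.2 = 1
x=8: ŷ = 24 − 1.4·8 = 12.8; r = 10.8 − 12.8 = -2
x=12: ŷ = 24 − 1.4·12 = 7.2; r = 9.2 − 7.2 = 2
x=15: ŷ = 24 − 1.4·15 = 3; r = 2 − 3 = -1
|r| > 1.5: x=8 (|r|=2), x=12 (|r|=2) → 2

2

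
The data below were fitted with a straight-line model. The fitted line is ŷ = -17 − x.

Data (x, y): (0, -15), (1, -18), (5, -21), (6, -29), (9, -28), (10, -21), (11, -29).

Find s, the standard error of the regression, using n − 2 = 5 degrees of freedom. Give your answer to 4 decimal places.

x=0: ŷ = -17 − 0 = -17; e = -15 − (-17) = 2
x=1: ŷ = -17 − 1 = -18; e = -18 − (-18) = 0
x=5: ŷ = -17 − 5 = -22; e = -21 − (-22) = 1
x=6: ŷ = -17 − 6 = -23; e = -29 − (-23) = -6
x=9: ŷ = -17 − 9 = -26; e = -28 − (-26) = -2
x=10: ŷ = -17 − 10 = -27; e = -21 − (-27) = 6
x=11: ŷ = -17 − 11 = -28; e = -29 − (-28) = -1
SSE = 4 + 0 + 1 + 36 + 4 + 36 + 1 = 82
s = √(82/5) = √16.4 ≈ 4.0497

s = 4.0497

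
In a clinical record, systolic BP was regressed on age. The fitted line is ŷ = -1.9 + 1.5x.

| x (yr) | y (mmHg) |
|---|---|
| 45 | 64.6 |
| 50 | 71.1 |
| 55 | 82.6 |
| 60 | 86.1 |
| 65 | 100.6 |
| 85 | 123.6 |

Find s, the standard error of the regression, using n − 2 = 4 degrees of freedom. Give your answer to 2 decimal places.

s = 3.24

x=45: ŷ = -1.9 + 1.5·45 = 65.6; r = 64.6 − 65.6 = -1
x=50: ŷ = -1.9 + 1.5·50 = 73.1; r = 71.1 − 73.1 = -2
x=55: ŷ = -1.9 + 1.5·55 = 80.6; r = 82.6 − 80.6 = 2
x=60: ŷ = -1.9 + 1.5·60 = 88.1; r = 86.1 − 88.1 = -2
x=65: ŷ = -1.9 + 1.5·65 = 95.6; r = 100.6 − 95.6 = 5
x=85: ŷ = -1.9 + 1.5·85 = 125.6; r = 123.6 − 125.6 = -2
SSE = 1 + 4 + 4 + 4 + 25 + 4 = 42
s = √(42/4) = √10.5 ≈ 3.24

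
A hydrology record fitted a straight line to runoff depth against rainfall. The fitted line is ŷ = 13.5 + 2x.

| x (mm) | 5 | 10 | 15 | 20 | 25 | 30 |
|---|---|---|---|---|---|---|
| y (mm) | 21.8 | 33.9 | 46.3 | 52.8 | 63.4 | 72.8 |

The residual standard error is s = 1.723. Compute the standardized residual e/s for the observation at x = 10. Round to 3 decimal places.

0.232

ŷ = 13.5 + 2·10 = 33.5
e = 33.9 − 33.5 = 0.4
e/s = 0.4 / 1.723 = 0.232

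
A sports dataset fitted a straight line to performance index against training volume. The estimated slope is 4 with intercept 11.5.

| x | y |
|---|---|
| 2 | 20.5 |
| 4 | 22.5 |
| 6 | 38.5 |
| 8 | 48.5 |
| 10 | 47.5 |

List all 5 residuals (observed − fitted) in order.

1, -5, 3, 5, -4

x=2: ŷ = 11.5 + 4·2 = 19.5; r = 20.5 − 19.5 = 1
x=4: ŷ = 11.5 + 4·4 = 27.5; r = 22.5 − 27.5 = -5
x=6: ŷ = 11.5 + 4·6 = 35.5; r = 38.5 − 35.5 = 3
x=8: ŷ = 11.5 + 4·8 = 43.5; r = 48.5 − 43.5 = 5
x=10: ŷ = 11.5 + 4·10 = 51.5; r = 47.5 − 51.5 = -4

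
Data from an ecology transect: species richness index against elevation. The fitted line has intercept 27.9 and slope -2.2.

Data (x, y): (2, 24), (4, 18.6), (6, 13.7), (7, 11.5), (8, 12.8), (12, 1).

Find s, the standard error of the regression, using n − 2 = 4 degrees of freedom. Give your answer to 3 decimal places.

x=2: ŷ = 27.9 − 2.2·2 = 23.5; e = 24 − 23.5 = 0.5
x=4: ŷ = 27.9 − 2.2·4 = 19.1; e = 18.6 − 19.1 = -0.5
x=6: ŷ = 27.9 − 2.2·6 = 14.7; e = 13.7 − 14.7 = -1
x=7: ŷ = 27.9 − 2.2·7 = 12.5; e = 11.5 − 12.5 = -1
x=8: ŷ = 27.9 − 2.2·8 = 10.3; e = 12.8 − 10.3 = 2.5
x=12: ŷ = 27.9 − 2.2·12 = 1.5; e = 1 − 1.5 = -0.5
SSE = 0.25 + 0.25 + 1 + 1 + 6.25 + 0.25 = 9
s = √(9/4) = √2.25 ≈ 1.500

s = 1.500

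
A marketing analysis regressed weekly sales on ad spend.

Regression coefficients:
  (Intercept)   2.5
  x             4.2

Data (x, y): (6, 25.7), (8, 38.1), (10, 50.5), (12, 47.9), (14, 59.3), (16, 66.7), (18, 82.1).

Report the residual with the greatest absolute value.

r = 6

x=6: ŷ = 2.5 + 4.2·6 = 27.7; r = 25.7 − 27.7 = -2
x=8: ŷ = 2.5 + 4.2·8 = 36.1; r = 38.1 − 36.1 = 2
x=10: ŷ = 2.5 + 4.2·10 = 44.5; r = 50.5 − 44.5 = 6
x=12: ŷ = 2.5 + 4.2·12 = 52.9; r = 47.9 − 52.9 = -5
x=14: ŷ = 2.5 + 4.2·14 = 61.3; r = 59.3 − 61.3 = -2
x=16: ŷ = 2.5 + 4.2·16 = 69.7; r = 66.7 − 69.7 = -3
x=18: ŷ = 2.5 + 4.2·18 = 78.1; r = 82.1 − 78.1 = 4
Largest |r| is 6 at x = 10, residual 6.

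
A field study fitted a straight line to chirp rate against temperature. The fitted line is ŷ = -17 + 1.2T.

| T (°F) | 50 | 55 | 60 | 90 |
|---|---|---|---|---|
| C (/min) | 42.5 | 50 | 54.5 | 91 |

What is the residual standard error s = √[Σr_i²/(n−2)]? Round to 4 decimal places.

T=50: ŷ = -17 + 1.2·50 = 43; r = 42.5 − 43 = -0.5
T=55: ŷ = -17 + 1.2·55 = 49; r = 50 − 49 = 1
T=60: ŷ = -17 + 1.2·60 = 55; r = 54.5 − 55 = -0.5
T=90: ŷ = -17 + 1.2·90 = 91; r = 91 − 91 = 0
SSE = 0.25 + 1 + 0.25 + 0 = 1.5
s = √(1.5/2) = √0.75 ≈ 0.8660

s = 0.8660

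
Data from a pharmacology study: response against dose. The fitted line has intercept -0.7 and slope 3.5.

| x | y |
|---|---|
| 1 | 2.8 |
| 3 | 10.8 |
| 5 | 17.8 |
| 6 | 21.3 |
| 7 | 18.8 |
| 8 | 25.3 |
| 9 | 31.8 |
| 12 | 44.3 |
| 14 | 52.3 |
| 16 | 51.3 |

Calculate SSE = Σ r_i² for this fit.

SSE = 74

x=1: ŷ = -0.7 + 3.5·1 = 2.8; r = 2.8 − 2.8 = 0
x=3: ŷ = -0.7 + 3.5·3 = 9.8; r = 10.8 − 9.8 = 1
x=5: ŷ = -0.7 + 3.5·5 = 16.8; r = 17.8 − 16.8 = 1
x=6: ŷ = -0.7 + 3.5·6 = 20.3; r = 21.3 − 20.3 = 1
x=7: ŷ = -0.7 + 3.5·7 = 23.8; r = 18.8 − 23.8 = -5
x=8: ŷ = -0.7 + 3.5·8 = 27.3; r = 25.3 − 27.3 = -2
x=9: ŷ = -0.7 + 3.5·9 = 30.8; r = 31.8 − 30.8 = 1
x=12: ŷ = -0.7 + 3.5·12 = 41.3; r = 44.3 − 41.3 = 3
x=14: ŷ = -0.7 + 3.5·14 = 48.3; r = 52.3 − 48.3 = 4
x=16: ŷ = -0.7 + 3.5·16 = 55.3; r = 51.3 − 55.3 = -4
SSE = 0 + 1 + 1 + 1 + 25 + 4 + 1 + 9 + 16 + 16 = 74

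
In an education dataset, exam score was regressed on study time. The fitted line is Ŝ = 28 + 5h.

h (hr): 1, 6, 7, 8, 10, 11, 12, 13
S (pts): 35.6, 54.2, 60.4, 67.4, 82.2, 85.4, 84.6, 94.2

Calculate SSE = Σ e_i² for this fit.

h=1: Ŝ = 28 + 5·1 = 33; e = 35.6 − 33 = 2.6
h=6: Ŝ = 28 + 5·6 = 58; e = 54.2 − 58 = -3.8
h=7: Ŝ = 28 + 5·7 = 63; e = 60.4 − 63 = -2.6
h=8: Ŝ = 28 + 5·8 = 68; e = 67.4 − 68 = -0.6
h=10: Ŝ = 28 + 5·10 = 78; e = 82.2 − 78 = 4.2
h=11: Ŝ = 28 + 5·11 = 83; e = 85.4 − 83 = 2.4
h=12: Ŝ = 28 + 5·12 = 88; e = 84.6 − 88 = -3.4
h=13: Ŝ = 28 + 5·13 = 93; e = 94.2 − 93 = 1.2
SSE = 6.76 + 14.44 + 6.76 + 0.36 + 17.64 + 5.76 + 11.56 + 1.44 = 64.72

SSE = 64.72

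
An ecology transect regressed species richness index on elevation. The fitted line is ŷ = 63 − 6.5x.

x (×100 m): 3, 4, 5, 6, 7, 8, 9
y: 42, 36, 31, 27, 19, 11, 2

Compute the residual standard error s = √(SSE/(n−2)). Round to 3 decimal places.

s = 2.049

x=3: ŷ = 63 − 6.5·3 = 43.5; e = 42 − 43.5 = -1.5
x=4: ŷ = 63 − 6.5·4 = 37; e = 36 − 37 = -1
x=5: ŷ = 63 − 6.5·5 = 30.5; e = 31 − 30.5 = 0.5
x=6: ŷ = 63 − 6.5·6 = 24; e = 27 − 24 = 3
x=7: ŷ = 63 − 6.5·7 = 17.5; e = 19 − 17.5 = 1.5
x=8: ŷ = 63 − 6.5·8 = 11; e = 11 − 11 = 0
x=9: ŷ = 63 − 6.5·9 = 4.5; e = 2 − 4.5 = -2.5
SSE = 2.25 + 1 + 0.25 + 9 + 2.25 + 0 + 6.25 = 21
s = √(21/5) = √4.2 ≈ 2.049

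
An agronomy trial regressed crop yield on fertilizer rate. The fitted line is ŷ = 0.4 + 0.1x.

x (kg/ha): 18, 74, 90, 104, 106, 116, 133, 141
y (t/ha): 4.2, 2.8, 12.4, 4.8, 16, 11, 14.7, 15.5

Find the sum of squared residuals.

x=18: ŷ = 0.4 + 0.1·18 = 2.2; r = 4.2 − 2.2 = 2
x=74: ŷ = 0.4 + 0.1·74 = 7.8; r = 2.8 − 7.8 = -5
x=90: ŷ = 0.4 + 0.1·90 = 9.4; r = 12.4 − 9.4 = 3
x=104: ŷ = 0.4 + 0.1·104 = 10.8; r = 4.8 − 10.8 = -6
x=106: ŷ = 0.4 + 0.1·106 = 11; r = 16 − 11 = 5
x=116: ŷ = 0.4 + 0.1·116 = 12; r = 11 − 12 = -1
x=133: ŷ = 0.4 + 0.1·133 = 13.7; r = 14.7 − 13.7 = 1
x=141: ŷ = 0.4 + 0.1·141 = 14.5; r = 15.5 − 14.5 = 1
SSE = 4 + 25 + 9 + 36 + 25 + 1 + 1 + 1 = 102

SSE = 102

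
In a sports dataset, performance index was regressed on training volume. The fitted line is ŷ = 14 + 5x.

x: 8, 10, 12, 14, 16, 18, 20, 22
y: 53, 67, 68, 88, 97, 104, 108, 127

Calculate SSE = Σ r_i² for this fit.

SSE = 116

x=8: ŷ = 14 + 5·8 = 54; r = 53 − 54 = -1
x=10: ŷ = 14 + 5·10 = 64; r = 67 − 64 = 3
x=12: ŷ = 14 + 5·12 = 74; r = 68 − 74 = -6
x=14: ŷ = 14 + 5·14 = 84; r = 88 − 84 = 4
x=16: ŷ = 14 + 5·16 = 94; r = 97 − 94 = 3
x=18: ŷ = 14 + 5·18 = 104; r = 104 − 104 = 0
x=20: ŷ = 14 + 5·20 = 114; r = 108 − 114 = -6
x=22: ŷ = 14 + 5·22 = 124; r = 127 − 124 = 3
SSE = 1 + 9 + 36 + 16 + 9 + 0 + 36 + 9 = 116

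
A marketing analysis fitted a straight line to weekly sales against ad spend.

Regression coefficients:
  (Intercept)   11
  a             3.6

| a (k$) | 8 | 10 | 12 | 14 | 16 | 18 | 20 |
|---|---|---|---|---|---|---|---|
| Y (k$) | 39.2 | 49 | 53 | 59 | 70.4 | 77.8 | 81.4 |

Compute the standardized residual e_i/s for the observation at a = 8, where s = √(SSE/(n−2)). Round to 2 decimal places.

-0.29

a=8: ŷ = 11 + 3.6·8 = 39.8; e = 39.2 − 39.8 = -0.6
a=10: ŷ = 11 + 3.6·10 = 47; e = 49 − 47 = 2
a=12: ŷ = 11 + 3.6·12 = 54.2; e = 53 − 54.2 = -1.2
a=14: ŷ = 11 + 3.6·14 = 61.4; e = 59 − 61.4 = -2.4
a=16: ŷ = 11 + 3.6·16 = 68.6; e = 70.4 − 68.6 = 1.8
a=18: ŷ = 11 + 3.6·18 = 75.8; e = 77.8 − 75.8 = 2
a=20: ŷ = 11 + 3.6·20 = 83; e = 81.4 − 83 = -1.6
SSE = 0.36 + 4 + 1.44 + 5.76 + 3.24 + 4 + 2.56 = 21.36
s = √(21.36/5) = 2.06688
e/s = -0.6 / 2.06688 = -0.29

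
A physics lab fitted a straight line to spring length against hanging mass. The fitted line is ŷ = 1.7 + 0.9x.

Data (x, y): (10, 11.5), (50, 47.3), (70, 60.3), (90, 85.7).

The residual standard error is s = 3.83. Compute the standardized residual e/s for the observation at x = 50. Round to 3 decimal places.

ŷ = 1.7 + 0.9·50 = 46.7
e = 47.3 − 46.7 = 0.6
e/s = 0.6 / 3.83 = 0.157

0.157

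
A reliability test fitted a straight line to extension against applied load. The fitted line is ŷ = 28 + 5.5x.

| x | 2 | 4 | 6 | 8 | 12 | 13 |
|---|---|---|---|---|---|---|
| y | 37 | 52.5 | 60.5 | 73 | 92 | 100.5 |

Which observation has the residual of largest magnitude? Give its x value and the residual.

x = 4, e = 2.5

x=2: ŷ = 28 + 5.5·2 = 39; e = 37 − 39 = -2
x=4: ŷ = 28 + 5.5·4 = 50; e = 52.5 − 50 = 2.5
x=6: ŷ = 28 + 5.5·6 = 61; e = 60.5 − 61 = -0.5
x=8: ŷ = 28 + 5.5·8 = 72; e = 73 − 72 = 1
x=12: ŷ = 28 + 5.5·12 = 94; e = 92 − 94 = -2
x=13: ŷ = 28 + 5.5·13 = 99.5; e = 100.5 − 99.5 = 1
Largest |e| is 2.5 at x = 4, residual 2.5.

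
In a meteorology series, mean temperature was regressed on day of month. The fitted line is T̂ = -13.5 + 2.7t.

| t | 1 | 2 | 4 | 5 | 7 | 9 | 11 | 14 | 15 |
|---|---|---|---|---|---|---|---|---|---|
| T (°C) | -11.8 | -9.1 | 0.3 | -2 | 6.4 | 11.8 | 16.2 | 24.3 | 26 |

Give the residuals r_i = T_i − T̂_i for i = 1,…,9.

t=1: T̂ = -13.5 + 2.7·1 = -10.8; r = -11.8 − (-10.8) = -1
t=2: T̂ = -13.5 + 2.7·2 = -8.1; r = -9.1 − (-8.1) = -1
t=4: T̂ = -13.5 + 2.7·4 = -2.7; r = 0.3 − (-2.7) = 3
t=5: T̂ = -13.5 + 2.7·5 = 0; r = -2 − 0 = -2
t=7: T̂ = -13.5 + 2.7·7 = 5.4; r = 6.4 − 5.4 = 1
t=9: T̂ = -13.5 + 2.7·9 = 10.8; r = 11.8 − 10.8 = 1
t=11: T̂ = -13.5 + 2.7·11 = 16.2; r = 16.2 − 16.2 = 0
t=14: T̂ = -13.5 + 2.7·14 = 24.3; r = 24.3 − 24.3 = 0
t=15: T̂ = -13.5 + 2.7·15 = 27; r = 26 − 27 = -1

-1, -1, 3, -2, 1, 1, 0, 0, -1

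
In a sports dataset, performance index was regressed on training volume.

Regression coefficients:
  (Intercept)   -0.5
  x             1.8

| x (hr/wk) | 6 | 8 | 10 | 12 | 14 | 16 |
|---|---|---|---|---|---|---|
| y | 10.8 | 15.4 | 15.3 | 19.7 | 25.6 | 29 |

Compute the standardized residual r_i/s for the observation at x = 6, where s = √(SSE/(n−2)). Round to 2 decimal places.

x=6: ŷ = -0.5 + 1.8·6 = 10.3; r = 10.8 − 10.3 = 0.5
x=8: ŷ = -0.5 + 1.8·8 = 13.9; r = 15.4 − 13.9 = 1.5
x=10: ŷ = -0.5 + 1.8·10 = 17.5; r = 15.3 − 17.5 = -2.2
x=12: ŷ = -0.5 + 1.8·12 = 21.1; r = 19.7 − 21.1 = -1.4
x=14: ŷ = -0.5 + 1.8·14 = 24.7; r = 25.6 − 24.7 = 0.9
x=16: ŷ = -0.5 + 1.8·16 = 28.3; r = 29 − 28.3 = 0.7
SSE = 0.25 + 2.25 + 4.84 + 1.96 + 0.81 + 0.49 = 10.6
s = √(10.6/4) = 1.62788
r/s = 0.5 / 1.62788 = 0.31

0.31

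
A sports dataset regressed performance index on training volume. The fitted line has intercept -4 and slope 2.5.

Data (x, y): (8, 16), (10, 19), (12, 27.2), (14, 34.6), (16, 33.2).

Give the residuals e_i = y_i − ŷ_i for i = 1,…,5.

x=8: ŷ = -4 + 2.5·8 = 16; e = 16 − 16 = 0
x=10: ŷ = -4 + 2.5·10 = 21; e = 19 − 21 = -2
x=12: ŷ = -4 + 2.5·12 = 26; e = 27.2 − 26 = 1.2
x=14: ŷ = -4 + 2.5·14 = 31; e = 34.6 − 31 = 3.6
x=16: ŷ = -4 + 2.5·16 = 36; e = 33.2 − 36 = -2.8

0, -2, 1.2, 3.6, -2.8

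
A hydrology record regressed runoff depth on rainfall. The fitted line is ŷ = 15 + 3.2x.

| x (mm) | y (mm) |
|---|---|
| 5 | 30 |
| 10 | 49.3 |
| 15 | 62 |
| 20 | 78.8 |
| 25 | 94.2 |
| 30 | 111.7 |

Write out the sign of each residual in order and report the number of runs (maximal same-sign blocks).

x=5: ŷ = 15 + 3.2·5 = 31; r = 30 − 31 = -1
x=10: ŷ = 15 + 3.2·10 = 47; r = 49.3 − 47 = 2.3
x=15: ŷ = 15 + 3.2·15 = 63; r = 62 − 63 = -1
x=20: ŷ = 15 + 3.2·20 = 79; r = 78.8 − 79 = -0.2
x=25: ŷ = 15 + 3.2·25 = 95; r = 94.2 − 95 = -0.8
x=30: ŷ = 15 + 3.2·30 = 111; r = 111.7 − 111 = 0.7
Signs: − + − − − +
Runs: −×1, +×1, −×3, +×1 → 4

4 runs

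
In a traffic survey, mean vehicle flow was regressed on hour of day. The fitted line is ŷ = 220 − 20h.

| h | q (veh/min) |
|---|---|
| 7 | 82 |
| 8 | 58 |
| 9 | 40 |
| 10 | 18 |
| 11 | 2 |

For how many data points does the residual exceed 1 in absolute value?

4

h=7: ŷ = 220 − 20·7 = 80; e = 82 − 80 = 2
h=8: ŷ = 220 − 20·8 = 60; e = 58 − 60 = -2
h=9: ŷ = 220 − 20·9 = 40; e = 40 − 40 = 0
h=10: ŷ = 220 − 20·10 = 20; e = 18 − 20 = -2
h=11: ŷ = 220 − 20·11 = 0; e = 2 − 0 = 2
|e| > 1: h=7 (|e|=2), h=8 (|e|=2), h=10 (|e|=2), h=11 (|e|=2) → 4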